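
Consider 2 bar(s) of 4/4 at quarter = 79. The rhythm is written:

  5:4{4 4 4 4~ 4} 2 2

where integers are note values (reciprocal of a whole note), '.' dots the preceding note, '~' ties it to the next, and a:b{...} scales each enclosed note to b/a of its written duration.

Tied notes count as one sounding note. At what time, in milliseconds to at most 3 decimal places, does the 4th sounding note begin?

note 4 onset = 12/5b = 1822.785ms

1. 0.0ms @ 0 + 607.595ms (4/5)
2. 607.595ms @ 4/5 + 607.595ms (4/5)
3. 1215.19ms @ 8/5 + 607.595ms (4/5)
4. 1822.785ms @ 12/5 + 1215.19ms (8/5)
5. 3037.975ms @ 4 + 1518.987ms (2)
6. 4556.962ms @ 6 + 1518.987ms (2)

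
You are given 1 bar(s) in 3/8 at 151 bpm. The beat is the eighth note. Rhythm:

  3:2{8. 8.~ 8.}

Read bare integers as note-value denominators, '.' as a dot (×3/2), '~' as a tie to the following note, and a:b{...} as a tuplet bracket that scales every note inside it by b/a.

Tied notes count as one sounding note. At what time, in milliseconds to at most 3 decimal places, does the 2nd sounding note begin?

note 2 onset = 1b = 397.351ms

1. 0.0ms @ 0 + 397.351ms (1)
2. 397.351ms @ 1 + 794.702ms (2)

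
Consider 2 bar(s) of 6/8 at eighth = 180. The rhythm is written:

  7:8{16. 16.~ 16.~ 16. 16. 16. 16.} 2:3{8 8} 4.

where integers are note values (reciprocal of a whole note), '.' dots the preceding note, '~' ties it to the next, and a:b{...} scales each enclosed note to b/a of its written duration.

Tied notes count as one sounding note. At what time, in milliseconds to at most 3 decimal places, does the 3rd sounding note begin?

note 3 onset = 24/7b = 1142.857ms

1. 0.0ms @ 0 + 285.714ms (6/7)
2. 285.714ms @ 6/7 + 857.143ms (18/7)
3. 1142.857ms @ 24/7 + 285.714ms (6/7)
4. 1428.571ms @ 30/7 + 285.714ms (6/7)
5. 1714.286ms @ 36/7 + 285.714ms (6/7)
6. 2000.0ms @ 6 + 500.0ms (3/2)
7. 2500.0ms @ 15/2 + 500.0ms (3/2)
8. 3000.0ms @ 9 + 1000.0ms (3)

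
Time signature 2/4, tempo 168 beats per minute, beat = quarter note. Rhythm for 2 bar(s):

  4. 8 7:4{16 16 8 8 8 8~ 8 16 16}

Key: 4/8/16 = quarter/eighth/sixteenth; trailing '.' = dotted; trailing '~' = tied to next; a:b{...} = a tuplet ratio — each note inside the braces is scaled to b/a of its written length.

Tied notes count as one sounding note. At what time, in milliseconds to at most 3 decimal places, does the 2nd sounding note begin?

1. 0.0ms @ 0 + 535.714ms (3/2)
2. 535.714ms @ 3/2 + 178.571ms (1/2)
3. 714.286ms @ 2 + 51.02ms (1/7)
4. 765.306ms @ 15/7 + 51.02ms (1/7)
5. 816.327ms @ 16/7 + 102.041ms (2/7)
6. 918.367ms @ 18/7 + 102.041ms (2/7)
7. 1020.408ms @ 20/7 + 102.041ms (2/7)
8. 1122.449ms @ 22/7 + 204.082ms (4/7)
9. 1326.531ms @ 26/7 + 51.02ms (1/7)
10. 1377.551ms @ 27/7 + 51.02ms (1/7)

note 2 onset = 3/2b = 535.714ms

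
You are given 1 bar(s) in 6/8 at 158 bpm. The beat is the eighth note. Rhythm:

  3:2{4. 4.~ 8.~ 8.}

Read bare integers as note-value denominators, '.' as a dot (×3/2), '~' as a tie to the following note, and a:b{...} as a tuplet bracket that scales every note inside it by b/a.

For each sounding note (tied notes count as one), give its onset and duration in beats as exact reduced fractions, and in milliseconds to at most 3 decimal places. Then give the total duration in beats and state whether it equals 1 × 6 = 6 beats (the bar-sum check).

1) 0.0ms=0b +759.494ms=2b
2) 759.494ms=2b +1518.987ms=4b
Σ=6b of 6 (158bpm 6/8) — PASS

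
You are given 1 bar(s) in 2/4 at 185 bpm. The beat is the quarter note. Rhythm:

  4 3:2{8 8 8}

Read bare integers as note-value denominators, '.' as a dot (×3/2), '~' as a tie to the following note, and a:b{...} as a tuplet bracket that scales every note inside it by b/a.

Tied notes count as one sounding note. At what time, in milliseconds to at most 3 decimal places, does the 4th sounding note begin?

note 4 onset = 5/3b = 540.541ms

1. 0.0ms @ 0 + 324.324ms (1)
2. 324.324ms @ 1 + 108.108ms (1/3)
3. 432.432ms @ 4/3 + 108.108ms (1/3)
4. 540.541ms @ 5/3 + 108.108ms (1/3)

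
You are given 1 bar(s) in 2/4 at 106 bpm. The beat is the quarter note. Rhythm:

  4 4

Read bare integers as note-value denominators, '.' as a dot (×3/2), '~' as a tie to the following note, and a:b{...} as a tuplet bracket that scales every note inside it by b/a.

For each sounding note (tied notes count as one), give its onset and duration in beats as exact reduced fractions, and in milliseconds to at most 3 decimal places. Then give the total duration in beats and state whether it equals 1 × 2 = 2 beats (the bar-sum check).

1) 0.0ms=0b +566.038ms=1b
2) 566.038ms=1b +566.038ms=1b
Σ=2b of 2 (106bpm 2/4) — PASS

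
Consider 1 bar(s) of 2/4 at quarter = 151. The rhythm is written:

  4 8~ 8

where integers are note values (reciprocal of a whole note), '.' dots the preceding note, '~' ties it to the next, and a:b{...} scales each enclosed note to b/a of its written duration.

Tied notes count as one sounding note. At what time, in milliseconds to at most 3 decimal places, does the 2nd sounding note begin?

1. 0.0ms @ 0 + 397.351ms (1)
2. 397.351ms @ 1 + 397.351ms (1)

note 2 onset = 1b = 397.351ms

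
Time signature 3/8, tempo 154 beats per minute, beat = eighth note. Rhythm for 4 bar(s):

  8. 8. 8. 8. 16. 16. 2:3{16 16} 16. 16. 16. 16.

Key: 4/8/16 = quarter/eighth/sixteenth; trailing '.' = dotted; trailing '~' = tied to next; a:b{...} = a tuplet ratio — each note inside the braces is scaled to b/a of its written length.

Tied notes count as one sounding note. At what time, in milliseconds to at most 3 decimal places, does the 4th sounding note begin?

note 4 onset = 9/2b = 1753.247ms

1. 0.0ms @ 0 + 584.416ms (3/2)
2. 584.416ms @ 3/2 + 584.416ms (3/2)
3. 1168.831ms @ 3 + 584.416ms (3/2)
4. 1753.247ms @ 9/2 + 584.416ms (3/2)
5. 2337.662ms @ 6 + 292.208ms (3/4)
6. 2629.87ms @ 27/4 + 292.208ms (3/4)
7. 2922.078ms @ 15/2 + 292.208ms (3/4)
8. 3214.286ms @ 33/4 + 292.208ms (3/4)
9. 3506.494ms @ 9 + 292.208ms (3/4)
10. 3798.701ms @ 39/4 + 292.208ms (3/4)
11. 4090.909ms @ 21/2 + 292.208ms (3/4)
12. 4383.117ms @ 45/4 + 292.208ms (3/4)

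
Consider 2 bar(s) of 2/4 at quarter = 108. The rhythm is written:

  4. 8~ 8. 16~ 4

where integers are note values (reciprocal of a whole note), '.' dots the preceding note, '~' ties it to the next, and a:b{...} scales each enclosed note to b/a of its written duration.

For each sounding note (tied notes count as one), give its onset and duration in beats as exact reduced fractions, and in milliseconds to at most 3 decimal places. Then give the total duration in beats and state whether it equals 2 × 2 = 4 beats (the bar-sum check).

1) 0.0ms=0b +833.333ms=3/2b
2) 833.333ms=3/2b +694.444ms=5/4b
3) 1527.778ms=11/4b +694.444ms=5/4b
Σ=4b of 4 (108bpm 2/4) — PASS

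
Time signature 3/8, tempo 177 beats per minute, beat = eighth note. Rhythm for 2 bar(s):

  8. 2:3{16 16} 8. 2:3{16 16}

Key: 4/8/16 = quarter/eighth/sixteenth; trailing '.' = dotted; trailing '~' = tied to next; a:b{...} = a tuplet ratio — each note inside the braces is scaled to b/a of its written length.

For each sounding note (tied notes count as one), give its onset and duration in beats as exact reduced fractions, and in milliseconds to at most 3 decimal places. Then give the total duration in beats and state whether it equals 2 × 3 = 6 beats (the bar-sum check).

1) 0.0ms=0b +508.475ms=3/2b
2) 508.475ms=3/2b +254.237ms=3/4b
3) 762.712ms=9/4b +254.237ms=3/4b
4) 1016.949ms=3b +508.475ms=3/2b
5) 1525.424ms=9/2b +254.237ms=3/4b
6) 1779.661ms=21/4b +254.237ms=3/4b
Σ=6b of 6 (177bpm 3/8) — PASS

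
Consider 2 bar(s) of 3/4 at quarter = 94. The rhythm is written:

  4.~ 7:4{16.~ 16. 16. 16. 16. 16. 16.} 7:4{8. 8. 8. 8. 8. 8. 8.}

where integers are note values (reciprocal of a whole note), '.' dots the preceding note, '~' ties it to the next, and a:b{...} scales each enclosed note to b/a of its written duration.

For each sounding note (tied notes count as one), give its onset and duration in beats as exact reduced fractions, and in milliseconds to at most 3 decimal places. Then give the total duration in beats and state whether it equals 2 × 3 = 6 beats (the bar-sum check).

1) 0.0ms=0b +1231.003ms=27/14b
2) 1231.003ms=27/14b +136.778ms=3/14b
3) 1367.781ms=15/7b +136.778ms=3/14b
4) 1504.559ms=33/14b +136.778ms=3/14b
5) 1641.337ms=18/7b +136.778ms=3/14b
6) 1778.116ms=39/14b +136.778ms=3/14b
7) 1914.894ms=3b +273.556ms=3/7b
8) 2188.45ms=24/7b +273.556ms=3/7b
9) 2462.006ms=27/7b +273.556ms=3/7b
10) 2735.562ms=30/7b +273.556ms=3/7b
11) 3009.119ms=33/7b +273.556ms=3/7b
12) 3282.675ms=36/7b +273.556ms=3/7b
13) 3556.231ms=39/7b +273.556ms=3/7b
Σ=6b of 6 (94bpm 3/4) — PASS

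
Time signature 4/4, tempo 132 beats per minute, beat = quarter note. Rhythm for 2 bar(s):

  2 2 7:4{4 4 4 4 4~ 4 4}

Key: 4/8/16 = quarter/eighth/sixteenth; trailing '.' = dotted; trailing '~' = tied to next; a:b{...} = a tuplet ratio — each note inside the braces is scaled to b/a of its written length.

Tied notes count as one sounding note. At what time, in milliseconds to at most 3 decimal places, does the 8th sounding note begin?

1. 0.0ms @ 0 + 909.091ms (2)
2. 909.091ms @ 2 + 909.091ms (2)
3. 1818.182ms @ 4 + 259.74ms (4/7)
4. 2077.922ms @ 32/7 + 259.74ms (4/7)
5. 2337.662ms @ 36/7 + 259.74ms (4/7)
6. 2597.403ms @ 40/7 + 259.74ms (4/7)
7. 2857.143ms @ 44/7 + 519.481ms (8/7)
8. 3376.623ms @ 52/7 + 259.74ms (4/7)

note 8 onset = 52/7b = 3376.623ms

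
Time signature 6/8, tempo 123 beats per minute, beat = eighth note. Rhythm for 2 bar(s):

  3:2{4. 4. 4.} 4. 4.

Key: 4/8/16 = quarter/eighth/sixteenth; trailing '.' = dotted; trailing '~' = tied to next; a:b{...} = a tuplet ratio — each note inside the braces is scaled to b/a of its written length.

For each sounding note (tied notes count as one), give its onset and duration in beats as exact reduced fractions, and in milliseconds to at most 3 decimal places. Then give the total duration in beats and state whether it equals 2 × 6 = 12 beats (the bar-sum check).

1) 0.0ms=0b +975.61ms=2b
2) 975.61ms=2b +975.61ms=2b
3) 1951.22ms=4b +975.61ms=2b
4) 2926.829ms=6b +1463.415ms=3b
5) 4390.244ms=9b +1463.415ms=3b
Σ=12b of 12 (123bpm 6/8) — PASS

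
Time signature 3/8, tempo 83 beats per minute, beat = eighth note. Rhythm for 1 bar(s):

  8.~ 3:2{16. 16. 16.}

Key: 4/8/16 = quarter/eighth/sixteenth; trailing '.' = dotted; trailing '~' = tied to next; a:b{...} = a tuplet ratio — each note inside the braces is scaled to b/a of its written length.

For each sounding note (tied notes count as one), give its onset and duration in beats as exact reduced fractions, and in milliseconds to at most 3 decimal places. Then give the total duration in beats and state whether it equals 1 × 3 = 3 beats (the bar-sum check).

1) 0.0ms=0b +1445.783ms=2b
2) 1445.783ms=2b +361.446ms=1/2b
3) 1807.229ms=5/2b +361.446ms=1/2b
Σ=3b of 3 (83bpm 3/8) — PASS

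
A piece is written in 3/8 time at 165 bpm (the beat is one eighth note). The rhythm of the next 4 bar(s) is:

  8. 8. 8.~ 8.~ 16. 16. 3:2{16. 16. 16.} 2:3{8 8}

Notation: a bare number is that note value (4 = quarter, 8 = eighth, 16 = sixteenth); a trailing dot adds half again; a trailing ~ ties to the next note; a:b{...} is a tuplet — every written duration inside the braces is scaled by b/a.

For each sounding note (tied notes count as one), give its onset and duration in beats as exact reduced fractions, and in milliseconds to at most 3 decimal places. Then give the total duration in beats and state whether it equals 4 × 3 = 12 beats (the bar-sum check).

1) 0.0ms=0b +545.455ms=3/2b
2) 545.455ms=3/2b +545.455ms=3/2b
3) 1090.909ms=3b +1363.636ms=15/4b
4) 2454.545ms=27/4b +272.727ms=3/4b
5) 2727.273ms=15/2b +181.818ms=1/2b
6) 2909.091ms=8b +181.818ms=1/2b
7) 3090.909ms=17/2b +181.818ms=1/2b
8) 3272.727ms=9b +545.455ms=3/2b
9) 3818.182ms=21/2b +545.455ms=3/2b
Σ=12b of 12 (165bpm 3/8) — PASS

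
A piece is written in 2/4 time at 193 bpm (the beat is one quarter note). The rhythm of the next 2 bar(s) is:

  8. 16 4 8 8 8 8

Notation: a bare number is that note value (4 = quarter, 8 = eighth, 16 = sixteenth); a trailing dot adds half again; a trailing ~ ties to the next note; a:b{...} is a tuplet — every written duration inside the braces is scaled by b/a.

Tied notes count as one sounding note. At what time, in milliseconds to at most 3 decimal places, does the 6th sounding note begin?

1. 0.0ms @ 0 + 233.161ms (3/4)
2. 233.161ms @ 3/4 + 77.72ms (1/4)
3. 310.881ms @ 1 + 310.881ms (1)
4. 621.762ms @ 2 + 155.44ms (1/2)
5. 777.202ms @ 5/2 + 155.44ms (1/2)
6. 932.642ms @ 3 + 155.44ms (1/2)
7. 1088.083ms @ 7/2 + 155.44ms (1/2)

note 6 onset = 3b = 932.642ms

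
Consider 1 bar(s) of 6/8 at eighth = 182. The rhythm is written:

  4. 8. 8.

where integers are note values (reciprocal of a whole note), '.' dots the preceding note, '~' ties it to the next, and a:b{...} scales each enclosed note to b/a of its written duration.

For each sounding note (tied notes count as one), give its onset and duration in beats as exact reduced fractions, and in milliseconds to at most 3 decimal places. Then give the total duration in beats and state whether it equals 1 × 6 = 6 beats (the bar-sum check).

1) 0.0ms=0b +989.011ms=3b
2) 989.011ms=3b +494.505ms=3/2b
3) 1483.516ms=9/2b +494.505ms=3/2b
Σ=6b of 6 (182bpm 6/8) — PASS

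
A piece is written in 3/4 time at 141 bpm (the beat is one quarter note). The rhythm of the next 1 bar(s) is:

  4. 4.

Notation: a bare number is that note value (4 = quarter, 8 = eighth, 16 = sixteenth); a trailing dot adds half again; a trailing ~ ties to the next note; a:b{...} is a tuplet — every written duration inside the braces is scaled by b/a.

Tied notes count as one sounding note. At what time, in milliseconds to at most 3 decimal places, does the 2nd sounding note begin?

1. 0.0ms @ 0 + 638.298ms (3/2)
2. 638.298ms @ 3/2 + 638.298ms (3/2)

note 2 onset = 3/2b = 638.298ms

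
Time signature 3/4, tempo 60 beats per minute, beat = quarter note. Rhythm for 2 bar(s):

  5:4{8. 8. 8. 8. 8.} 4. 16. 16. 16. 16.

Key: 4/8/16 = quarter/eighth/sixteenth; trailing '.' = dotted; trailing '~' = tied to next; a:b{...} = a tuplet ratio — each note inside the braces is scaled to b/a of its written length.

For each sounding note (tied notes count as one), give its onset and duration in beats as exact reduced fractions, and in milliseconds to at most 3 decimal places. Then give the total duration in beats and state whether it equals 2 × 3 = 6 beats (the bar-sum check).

1) 0.0ms=0b +600.0ms=3/5b
2) 600.0ms=3/5b +600.0ms=3/5b
3) 1200.0ms=6/5b +600.0ms=3/5b
4) 1800.0ms=9/5b +600.0ms=3/5b
5) 2400.0ms=12/5b +600.0ms=3/5b
6) 3000.0ms=3b +1500.0ms=3/2b
7) 4500.0ms=9/2b +375.0ms=3/8b
8) 4875.0ms=39/8b +375.0ms=3/8b
9) 5250.0ms=21/4b +375.0ms=3/8b
10) 5625.0ms=45/8b +375.0ms=3/8b
Σ=6b of 6 (60bpm 3/4) — PASS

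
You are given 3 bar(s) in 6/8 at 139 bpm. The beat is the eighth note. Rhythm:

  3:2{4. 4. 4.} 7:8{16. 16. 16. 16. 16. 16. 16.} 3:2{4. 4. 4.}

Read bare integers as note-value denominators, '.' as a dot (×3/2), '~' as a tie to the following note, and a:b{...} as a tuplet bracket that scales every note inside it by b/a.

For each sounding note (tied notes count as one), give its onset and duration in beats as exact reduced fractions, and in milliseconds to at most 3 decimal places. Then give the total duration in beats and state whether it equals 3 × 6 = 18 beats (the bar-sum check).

1) 0.0ms=0b +863.309ms=2b
2) 863.309ms=2b +863.309ms=2b
3) 1726.619ms=4b +863.309ms=2b
4) 2589.928ms=6b +369.99ms=6/7b
5) 2959.918ms=48/7b +369.99ms=6/7b
6) 3329.908ms=54/7b +369.99ms=6/7b
7) 3699.897ms=60/7b +369.99ms=6/7b
8) 4069.887ms=66/7b +369.99ms=6/7b
9) 4439.877ms=72/7b +369.99ms=6/7b
10) 4809.866ms=78/7b +369.99ms=6/7b
11) 5179.856ms=12b +863.309ms=2b
12) 6043.165ms=14b +863.309ms=2b
13) 6906.475ms=16b +863.309ms=2b
Σ=18b of 18 (139bpm 6/8) — PASS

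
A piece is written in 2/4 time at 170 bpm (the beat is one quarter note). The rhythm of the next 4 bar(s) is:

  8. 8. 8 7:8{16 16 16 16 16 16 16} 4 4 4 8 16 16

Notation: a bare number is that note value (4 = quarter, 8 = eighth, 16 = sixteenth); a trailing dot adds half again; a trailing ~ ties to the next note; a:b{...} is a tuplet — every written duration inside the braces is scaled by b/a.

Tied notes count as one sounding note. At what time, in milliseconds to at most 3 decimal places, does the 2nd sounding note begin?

1. 0.0ms @ 0 + 264.706ms (3/4)
2. 264.706ms @ 3/4 + 264.706ms (3/4)
3. 529.412ms @ 3/2 + 176.471ms (1/2)
4. 705.882ms @ 2 + 100.84ms (2/7)
5. 806.723ms @ 16/7 + 100.84ms (2/7)
6. 907.563ms @ 18/7 + 100.84ms (2/7)
7. 1008.403ms @ 20/7 + 100.84ms (2/7)
8. 1109.244ms @ 22/7 + 100.84ms (2/7)
9. 1210.084ms @ 24/7 + 100.84ms (2/7)
10. 1310.924ms @ 26/7 + 100.84ms (2/7)
11. 1411.765ms @ 4 + 352.941ms (1)
12. 1764.706ms @ 5 + 352.941ms (1)
13. 2117.647ms @ 6 + 352.941ms (1)
14. 2470.588ms @ 7 + 176.471ms (1/2)
15. 2647.059ms @ 15/2 + 88.235ms (1/4)
16. 2735.294ms @ 31/4 + 88.235ms (1/4)

note 2 onset = 3/4b = 264.706ms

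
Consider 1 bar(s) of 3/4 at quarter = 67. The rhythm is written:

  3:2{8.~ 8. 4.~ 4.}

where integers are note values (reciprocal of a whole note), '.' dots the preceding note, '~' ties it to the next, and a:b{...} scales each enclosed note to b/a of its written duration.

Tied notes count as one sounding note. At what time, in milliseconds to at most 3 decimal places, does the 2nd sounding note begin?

1. 0.0ms @ 0 + 895.522ms (1)
2. 895.522ms @ 1 + 1791.045ms (2)

note 2 onset = 1b = 895.522ms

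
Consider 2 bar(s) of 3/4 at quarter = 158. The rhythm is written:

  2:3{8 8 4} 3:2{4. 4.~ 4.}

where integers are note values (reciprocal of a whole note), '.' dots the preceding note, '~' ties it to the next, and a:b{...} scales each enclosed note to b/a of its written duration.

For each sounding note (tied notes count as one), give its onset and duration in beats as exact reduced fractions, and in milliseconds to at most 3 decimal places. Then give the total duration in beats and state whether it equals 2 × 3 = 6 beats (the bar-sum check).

1) 0.0ms=0b +284.81ms=3/4b
2) 284.81ms=3/4b +284.81ms=3/4b
3) 569.62ms=3/2b +569.62ms=3/2b
4) 1139.241ms=3b +379.747ms=1b
5) 1518.987ms=4b +759.494ms=2b
Σ=6b of 6 (158bpm 3/4) — PASS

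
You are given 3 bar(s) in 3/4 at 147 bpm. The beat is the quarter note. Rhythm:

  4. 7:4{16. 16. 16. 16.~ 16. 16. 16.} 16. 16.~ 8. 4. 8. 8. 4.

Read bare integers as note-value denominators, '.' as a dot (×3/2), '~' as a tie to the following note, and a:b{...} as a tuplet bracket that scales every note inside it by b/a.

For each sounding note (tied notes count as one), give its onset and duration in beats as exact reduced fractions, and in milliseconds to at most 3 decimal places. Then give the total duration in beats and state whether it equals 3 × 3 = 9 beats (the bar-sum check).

1) 0.0ms=0b +612.245ms=3/2b
2) 612.245ms=3/2b +87.464ms=3/14b
3) 699.708ms=12/7b +87.464ms=3/14b
4) 787.172ms=27/14b +87.464ms=3/14b
5) 874.636ms=15/7b +174.927ms=3/7b
6) 1049.563ms=18/7b +87.464ms=3/14b
7) 1137.026ms=39/14b +87.464ms=3/14b
8) 1224.49ms=3b +153.061ms=3/8b
9) 1377.551ms=27/8b +459.184ms=9/8b
10) 1836.735ms=9/2b +612.245ms=3/2b
11) 2448.98ms=6b +306.122ms=3/4b
12) 2755.102ms=27/4b +306.122ms=3/4b
13) 3061.224ms=15/2b +612.245ms=3/2b
Σ=9b of 9 (147bpm 3/4) — PASS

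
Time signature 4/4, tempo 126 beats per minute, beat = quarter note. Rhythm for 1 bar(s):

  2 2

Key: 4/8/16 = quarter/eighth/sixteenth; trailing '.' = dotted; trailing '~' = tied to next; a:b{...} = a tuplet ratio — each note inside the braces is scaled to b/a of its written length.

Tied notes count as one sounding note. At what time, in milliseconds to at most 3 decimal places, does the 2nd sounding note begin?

1. 0.0ms @ 0 + 952.381ms (2)
2. 952.381ms @ 2 + 952.381ms (2)

note 2 onset = 2b = 952.381ms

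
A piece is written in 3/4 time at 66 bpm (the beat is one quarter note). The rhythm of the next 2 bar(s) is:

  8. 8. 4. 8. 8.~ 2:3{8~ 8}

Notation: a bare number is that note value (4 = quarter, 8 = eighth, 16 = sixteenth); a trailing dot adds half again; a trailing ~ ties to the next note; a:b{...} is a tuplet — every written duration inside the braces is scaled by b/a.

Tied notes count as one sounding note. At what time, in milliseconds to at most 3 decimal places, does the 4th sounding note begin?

1. 0.0ms @ 0 + 681.818ms (3/4)
2. 681.818ms @ 3/4 + 681.818ms (3/4)
3. 1363.636ms @ 3/2 + 1363.636ms (3/2)
4. 2727.273ms @ 3 + 681.818ms (3/4)
5. 3409.091ms @ 15/4 + 2045.455ms (9/4)

note 4 onset = 3b = 2727.273ms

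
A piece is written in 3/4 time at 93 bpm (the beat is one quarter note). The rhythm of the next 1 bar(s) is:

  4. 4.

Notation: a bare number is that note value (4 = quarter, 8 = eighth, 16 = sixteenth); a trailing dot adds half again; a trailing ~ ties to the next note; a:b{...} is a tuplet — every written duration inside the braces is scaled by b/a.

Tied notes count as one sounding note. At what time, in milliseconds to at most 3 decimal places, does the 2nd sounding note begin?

note 2 onset = 3/2b = 967.742ms

1. 0.0ms @ 0 + 967.742ms (3/2)
2. 967.742ms @ 3/2 + 967.742ms (3/2)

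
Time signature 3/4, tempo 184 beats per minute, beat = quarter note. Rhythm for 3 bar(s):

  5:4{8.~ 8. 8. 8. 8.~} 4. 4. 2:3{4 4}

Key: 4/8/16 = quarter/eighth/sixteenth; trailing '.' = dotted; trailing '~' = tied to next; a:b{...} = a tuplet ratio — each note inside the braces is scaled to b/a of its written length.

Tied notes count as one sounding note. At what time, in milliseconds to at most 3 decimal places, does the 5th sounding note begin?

1. 0.0ms @ 0 + 391.304ms (6/5)
2. 391.304ms @ 6/5 + 195.652ms (3/5)
3. 586.957ms @ 9/5 + 195.652ms (3/5)
4. 782.609ms @ 12/5 + 684.783ms (21/10)
5. 1467.391ms @ 9/2 + 489.13ms (3/2)
6. 1956.522ms @ 6 + 489.13ms (3/2)
7. 2445.652ms @ 15/2 + 489.13ms (3/2)

note 5 onset = 9/2b = 1467.391ms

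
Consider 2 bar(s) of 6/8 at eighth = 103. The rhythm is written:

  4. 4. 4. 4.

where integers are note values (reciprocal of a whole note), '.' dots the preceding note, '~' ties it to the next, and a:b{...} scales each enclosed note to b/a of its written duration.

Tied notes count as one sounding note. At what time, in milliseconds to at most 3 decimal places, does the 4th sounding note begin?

1. 0.0ms @ 0 + 1747.573ms (3)
2. 1747.573ms @ 3 + 1747.573ms (3)
3. 3495.146ms @ 6 + 1747.573ms (3)
4. 5242.718ms @ 9 + 1747.573ms (3)

note 4 onset = 9b = 5242.718ms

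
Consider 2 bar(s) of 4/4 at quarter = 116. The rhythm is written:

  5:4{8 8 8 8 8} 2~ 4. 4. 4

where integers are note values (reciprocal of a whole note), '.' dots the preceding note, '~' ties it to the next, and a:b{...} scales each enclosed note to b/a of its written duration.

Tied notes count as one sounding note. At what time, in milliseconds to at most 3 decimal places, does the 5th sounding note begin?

1. 0.0ms @ 0 + 206.897ms (2/5)
2. 206.897ms @ 2/5 + 206.897ms (2/5)
3. 413.793ms @ 4/5 + 206.897ms (2/5)
4. 620.69ms @ 6/5 + 206.897ms (2/5)
5. 827.586ms @ 8/5 + 206.897ms (2/5)
6. 1034.483ms @ 2 + 1810.345ms (7/2)
7. 2844.828ms @ 11/2 + 775.862ms (3/2)
8. 3620.69ms @ 7 + 517.241ms (1)

note 5 onset = 8/5b = 827.586ms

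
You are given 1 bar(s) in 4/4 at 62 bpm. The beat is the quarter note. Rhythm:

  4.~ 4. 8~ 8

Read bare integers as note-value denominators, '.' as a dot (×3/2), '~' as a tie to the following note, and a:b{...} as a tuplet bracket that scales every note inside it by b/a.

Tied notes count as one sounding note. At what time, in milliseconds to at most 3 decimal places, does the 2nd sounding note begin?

note 2 onset = 3b = 2903.226ms

1. 0.0ms @ 0 + 2903.226ms (3)
2. 2903.226ms @ 3 + 967.742ms (1)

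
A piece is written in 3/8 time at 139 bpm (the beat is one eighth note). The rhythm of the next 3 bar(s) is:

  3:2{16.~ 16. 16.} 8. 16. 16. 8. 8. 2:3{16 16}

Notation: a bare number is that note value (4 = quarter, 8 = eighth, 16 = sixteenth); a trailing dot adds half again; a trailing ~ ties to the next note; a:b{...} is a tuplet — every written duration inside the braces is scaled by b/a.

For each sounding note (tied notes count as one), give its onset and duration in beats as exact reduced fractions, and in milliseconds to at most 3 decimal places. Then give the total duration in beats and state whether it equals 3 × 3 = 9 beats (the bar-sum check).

1) 0.0ms=0b +431.655ms=1b
2) 431.655ms=1b +215.827ms=1/2b
3) 647.482ms=3/2b +647.482ms=3/2b
4) 1294.964ms=3b +323.741ms=3/4b
5) 1618.705ms=15/4b +323.741ms=3/4b
6) 1942.446ms=9/2b +647.482ms=3/2b
7) 2589.928ms=6b +647.482ms=3/2b
8) 3237.41ms=15/2b +323.741ms=3/4b
9) 3561.151ms=33/4b +323.741ms=3/4b
Σ=9b of 9 (139bpm 3/8) — PASS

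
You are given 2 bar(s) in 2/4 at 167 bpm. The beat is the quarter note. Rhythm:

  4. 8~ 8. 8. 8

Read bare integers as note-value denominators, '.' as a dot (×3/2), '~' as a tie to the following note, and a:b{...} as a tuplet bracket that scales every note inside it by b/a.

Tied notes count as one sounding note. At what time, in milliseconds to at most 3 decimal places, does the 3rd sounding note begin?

1. 0.0ms @ 0 + 538.922ms (3/2)
2. 538.922ms @ 3/2 + 449.102ms (5/4)
3. 988.024ms @ 11/4 + 269.461ms (3/4)
4. 1257.485ms @ 7/2 + 179.641ms (1/2)

note 3 onset = 11/4b = 988.024ms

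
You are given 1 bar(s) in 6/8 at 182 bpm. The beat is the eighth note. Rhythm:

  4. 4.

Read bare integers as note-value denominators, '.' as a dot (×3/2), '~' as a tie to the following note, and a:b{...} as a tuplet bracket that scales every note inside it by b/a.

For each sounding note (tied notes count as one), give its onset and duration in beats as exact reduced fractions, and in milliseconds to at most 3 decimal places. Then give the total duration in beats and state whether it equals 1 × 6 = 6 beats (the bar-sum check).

1) 0.0ms=0b +989.011ms=3b
2) 989.011ms=3b +989.011ms=3b
Σ=6b of 6 (182bpm 6/8) — PASS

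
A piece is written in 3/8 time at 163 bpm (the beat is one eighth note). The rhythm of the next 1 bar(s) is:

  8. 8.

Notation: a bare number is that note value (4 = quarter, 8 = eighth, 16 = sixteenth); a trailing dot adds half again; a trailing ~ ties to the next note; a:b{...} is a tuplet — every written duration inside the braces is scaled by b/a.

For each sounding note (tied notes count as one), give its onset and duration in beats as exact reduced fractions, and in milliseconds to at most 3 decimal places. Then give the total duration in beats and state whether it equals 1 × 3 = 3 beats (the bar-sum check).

1) 0.0ms=0b +552.147ms=3/2b
2) 552.147ms=3/2b +552.147ms=3/2b
Σ=3b of 3 (163bpm 3/8) — PASS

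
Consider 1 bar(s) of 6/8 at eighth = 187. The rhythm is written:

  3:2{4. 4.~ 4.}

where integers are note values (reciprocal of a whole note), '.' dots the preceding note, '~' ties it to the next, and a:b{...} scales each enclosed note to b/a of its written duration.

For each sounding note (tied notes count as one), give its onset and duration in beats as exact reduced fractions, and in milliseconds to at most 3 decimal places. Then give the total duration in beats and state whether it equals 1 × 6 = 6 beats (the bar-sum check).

1) 0.0ms=0b +641.711ms=2b
2) 641.711ms=2b +1283.422ms=4b
Σ=6b of 6 (187bpm 6/8) — PASS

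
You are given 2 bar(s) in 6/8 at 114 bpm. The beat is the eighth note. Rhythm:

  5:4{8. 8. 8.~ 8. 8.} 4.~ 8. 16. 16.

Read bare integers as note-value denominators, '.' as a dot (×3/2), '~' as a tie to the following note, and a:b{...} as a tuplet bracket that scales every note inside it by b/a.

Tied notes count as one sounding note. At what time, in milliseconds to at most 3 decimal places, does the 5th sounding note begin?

1. 0.0ms @ 0 + 631.579ms (6/5)
2. 631.579ms @ 6/5 + 631.579ms (6/5)
3. 1263.158ms @ 12/5 + 1263.158ms (12/5)
4. 2526.316ms @ 24/5 + 631.579ms (6/5)
5. 3157.895ms @ 6 + 2368.421ms (9/2)
6. 5526.316ms @ 21/2 + 394.737ms (3/4)
7. 5921.053ms @ 45/4 + 394.737ms (3/4)

note 5 onset = 6b = 3157.895ms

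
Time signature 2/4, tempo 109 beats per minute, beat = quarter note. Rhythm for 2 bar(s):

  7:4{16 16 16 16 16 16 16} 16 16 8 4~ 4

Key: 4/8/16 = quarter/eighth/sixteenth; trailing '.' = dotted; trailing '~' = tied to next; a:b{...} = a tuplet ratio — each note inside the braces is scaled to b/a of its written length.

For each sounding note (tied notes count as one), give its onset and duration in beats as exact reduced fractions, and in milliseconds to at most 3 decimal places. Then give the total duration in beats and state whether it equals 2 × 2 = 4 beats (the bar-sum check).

1) 0.0ms=0b +78.637ms=1/7b
2) 78.637ms=1/7b +78.637ms=1/7b
3) 157.274ms=2/7b +78.637ms=1/7b
4) 235.911ms=3/7b +78.637ms=1/7b
5) 314.548ms=4/7b +78.637ms=1/7b
6) 393.185ms=5/7b +78.637ms=1/7b
7) 471.822ms=6/7b +78.637ms=1/7b
8) 550.459ms=1b +137.615ms=1/4b
9) 688.073ms=5/4b +137.615ms=1/4b
10) 825.688ms=3/2b +275.229ms=1/2b
11) 1100.917ms=2b +1100.917ms=2b
Σ=4b of 4 (109bpm 2/4) — PASS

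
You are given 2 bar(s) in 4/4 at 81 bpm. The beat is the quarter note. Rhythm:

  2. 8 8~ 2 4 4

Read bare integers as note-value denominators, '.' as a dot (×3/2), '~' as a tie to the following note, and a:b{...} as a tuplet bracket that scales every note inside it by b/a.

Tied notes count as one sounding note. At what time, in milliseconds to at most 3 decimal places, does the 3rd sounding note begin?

1. 0.0ms @ 0 + 2222.222ms (3)
2. 2222.222ms @ 3 + 370.37ms (1/2)
3. 2592.593ms @ 7/2 + 1851.852ms (5/2)
4. 4444.444ms @ 6 + 740.741ms (1)
5. 5185.185ms @ 7 + 740.741ms (1)

note 3 onset = 7/2b = 2592.593ms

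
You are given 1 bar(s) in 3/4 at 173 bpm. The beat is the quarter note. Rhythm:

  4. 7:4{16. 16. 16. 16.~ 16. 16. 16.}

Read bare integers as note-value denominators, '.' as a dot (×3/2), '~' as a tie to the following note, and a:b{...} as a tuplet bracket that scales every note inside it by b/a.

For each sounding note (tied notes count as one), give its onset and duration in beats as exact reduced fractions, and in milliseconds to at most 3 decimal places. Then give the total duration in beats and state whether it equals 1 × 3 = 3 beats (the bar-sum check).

1) 0.0ms=0b +520.231ms=3/2b
2) 520.231ms=3/2b +74.319ms=3/14b
3) 594.55ms=12/7b +74.319ms=3/14b
4) 668.869ms=27/14b +74.319ms=3/14b
5) 743.187ms=15/7b +148.637ms=3/7b
6) 891.825ms=18/7b +74.319ms=3/14b
7) 966.144ms=39/14b +74.319ms=3/14b
Σ=3b of 3 (173bpm 3/4) — PASS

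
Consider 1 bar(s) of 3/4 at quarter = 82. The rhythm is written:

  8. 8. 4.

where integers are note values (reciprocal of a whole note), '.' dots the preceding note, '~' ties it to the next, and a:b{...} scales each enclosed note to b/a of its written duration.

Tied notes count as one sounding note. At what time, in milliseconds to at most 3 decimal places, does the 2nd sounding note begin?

note 2 onset = 3/4b = 548.78ms

1. 0.0ms @ 0 + 548.78ms (3/4)
2. 548.78ms @ 3/4 + 548.78ms (3/4)
3. 1097.561ms @ 3/2 + 1097.561ms (3/2)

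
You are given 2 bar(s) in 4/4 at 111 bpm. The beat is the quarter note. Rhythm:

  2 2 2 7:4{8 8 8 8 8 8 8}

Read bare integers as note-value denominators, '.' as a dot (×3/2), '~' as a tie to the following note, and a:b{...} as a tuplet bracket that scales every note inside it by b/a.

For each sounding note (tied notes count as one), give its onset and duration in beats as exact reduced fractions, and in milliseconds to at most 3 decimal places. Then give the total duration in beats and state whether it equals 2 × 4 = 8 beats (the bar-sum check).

1) 0.0ms=0b +1081.081ms=2b
2) 1081.081ms=2b +1081.081ms=2b
3) 2162.162ms=4b +1081.081ms=2b
4) 3243.243ms=6b +154.44ms=2/7b
5) 3397.683ms=44/7b +154.44ms=2/7b
6) 3552.124ms=46/7b +154.44ms=2/7b
7) 3706.564ms=48/7b +154.44ms=2/7b
8) 3861.004ms=50/7b +154.44ms=2/7b
9) 4015.444ms=52/7b +154.44ms=2/7b
10) 4169.884ms=54/7b +154.44ms=2/7b
Σ=8b of 8 (111bpm 4/4) — PASS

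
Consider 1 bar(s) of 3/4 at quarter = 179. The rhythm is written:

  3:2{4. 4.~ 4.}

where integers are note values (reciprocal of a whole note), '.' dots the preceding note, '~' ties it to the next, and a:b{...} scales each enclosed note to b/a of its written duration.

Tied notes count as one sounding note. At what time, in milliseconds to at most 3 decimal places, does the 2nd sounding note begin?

note 2 onset = 1b = 335.196ms

1. 0.0ms @ 0 + 335.196ms (1)
2. 335.196ms @ 1 + 670.391ms (2)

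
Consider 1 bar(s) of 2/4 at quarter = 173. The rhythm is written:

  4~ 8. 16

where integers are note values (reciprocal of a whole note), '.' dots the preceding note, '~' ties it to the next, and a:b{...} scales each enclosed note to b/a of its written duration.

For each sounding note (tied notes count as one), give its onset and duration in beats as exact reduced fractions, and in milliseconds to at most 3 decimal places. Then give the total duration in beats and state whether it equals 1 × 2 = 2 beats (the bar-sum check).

1) 0.0ms=0b +606.936ms=7/4b
2) 606.936ms=7/4b +86.705ms=1/4b
Σ=2b of 2 (173bpm 2/4) — PASS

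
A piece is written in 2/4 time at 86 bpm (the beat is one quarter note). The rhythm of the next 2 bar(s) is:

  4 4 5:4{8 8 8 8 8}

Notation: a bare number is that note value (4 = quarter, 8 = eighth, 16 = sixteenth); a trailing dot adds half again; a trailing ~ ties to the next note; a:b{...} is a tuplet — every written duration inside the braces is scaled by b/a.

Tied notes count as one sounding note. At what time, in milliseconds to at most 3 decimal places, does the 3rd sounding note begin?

1. 0.0ms @ 0 + 697.674ms (1)
2. 697.674ms @ 1 + 697.674ms (1)
3. 1395.349ms @ 2 + 279.07ms (2/5)
4. 1674.419ms @ 12/5 + 279.07ms (2/5)
5. 1953.488ms @ 14/5 + 279.07ms (2/5)
6. 2232.558ms @ 16/5 + 279.07ms (2/5)
7. 2511.628ms @ 18/5 + 279.07ms (2/5)

note 3 onset = 2b = 1395.349ms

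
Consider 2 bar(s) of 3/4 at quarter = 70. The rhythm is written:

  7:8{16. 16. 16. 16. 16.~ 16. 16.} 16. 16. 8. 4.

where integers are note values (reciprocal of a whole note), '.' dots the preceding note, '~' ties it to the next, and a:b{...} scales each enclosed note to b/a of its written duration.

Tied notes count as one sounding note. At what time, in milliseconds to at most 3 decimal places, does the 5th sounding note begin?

note 5 onset = 12/7b = 1469.388ms

1. 0.0ms @ 0 + 367.347ms (3/7)
2. 367.347ms @ 3/7 + 367.347ms (3/7)
3. 734.694ms @ 6/7 + 367.347ms (3/7)
4. 1102.041ms @ 9/7 + 367.347ms (3/7)
5. 1469.388ms @ 12/7 + 734.694ms (6/7)
6. 2204.082ms @ 18/7 + 367.347ms (3/7)
7. 2571.429ms @ 3 + 321.429ms (3/8)
8. 2892.857ms @ 27/8 + 321.429ms (3/8)
9. 3214.286ms @ 15/4 + 642.857ms (3/4)
10. 3857.143ms @ 9/2 + 1285.714ms (3/2)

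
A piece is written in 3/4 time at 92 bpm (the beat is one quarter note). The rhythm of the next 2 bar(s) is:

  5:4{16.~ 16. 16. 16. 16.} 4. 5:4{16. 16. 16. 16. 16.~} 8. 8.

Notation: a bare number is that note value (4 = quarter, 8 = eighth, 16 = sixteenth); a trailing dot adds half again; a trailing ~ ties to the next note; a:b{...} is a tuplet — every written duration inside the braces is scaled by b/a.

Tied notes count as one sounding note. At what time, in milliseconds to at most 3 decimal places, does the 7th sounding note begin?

note 7 onset = 33/10b = 2152.174ms

1. 0.0ms @ 0 + 391.304ms (3/5)
2. 391.304ms @ 3/5 + 195.652ms (3/10)
3. 586.957ms @ 9/10 + 195.652ms (3/10)
4. 782.609ms @ 6/5 + 195.652ms (3/10)
5. 978.261ms @ 3/2 + 978.261ms (3/2)
6. 1956.522ms @ 3 + 195.652ms (3/10)
7. 2152.174ms @ 33/10 + 195.652ms (3/10)
8. 2347.826ms @ 18/5 + 195.652ms (3/10)
9. 2543.478ms @ 39/10 + 195.652ms (3/10)
10. 2739.13ms @ 21/5 + 684.783ms (21/20)
11. 3423.913ms @ 21/4 + 489.13ms (3/4)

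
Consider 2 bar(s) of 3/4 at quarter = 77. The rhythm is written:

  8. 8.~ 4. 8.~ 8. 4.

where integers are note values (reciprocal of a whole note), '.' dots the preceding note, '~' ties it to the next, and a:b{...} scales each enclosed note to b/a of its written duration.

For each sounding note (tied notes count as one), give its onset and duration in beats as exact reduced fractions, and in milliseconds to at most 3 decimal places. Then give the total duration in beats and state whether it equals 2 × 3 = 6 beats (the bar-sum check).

1) 0.0ms=0b +584.416ms=3/4b
2) 584.416ms=3/4b +1753.247ms=9/4b
3) 2337.662ms=3b +1168.831ms=3/2b
4) 3506.494ms=9/2b +1168.831ms=3/2b
Σ=6b of 6 (77bpm 3/4) — PASS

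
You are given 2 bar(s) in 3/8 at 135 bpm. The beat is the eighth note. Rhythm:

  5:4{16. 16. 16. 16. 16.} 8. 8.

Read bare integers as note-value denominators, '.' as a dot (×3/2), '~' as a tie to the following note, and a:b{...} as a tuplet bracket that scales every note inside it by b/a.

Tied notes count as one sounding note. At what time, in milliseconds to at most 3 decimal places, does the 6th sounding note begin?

note 6 onset = 3b = 1333.333ms

1. 0.0ms @ 0 + 266.667ms (3/5)
2. 266.667ms @ 3/5 + 266.667ms (3/5)
3. 533.333ms @ 6/5 + 266.667ms (3/5)
4. 800.0ms @ 9/5 + 266.667ms (3/5)
5. 1066.667ms @ 12/5 + 266.667ms (3/5)
6. 1333.333ms @ 3 + 666.667ms (3/2)
7. 2000.0ms @ 9/2 + 666.667ms (3/2)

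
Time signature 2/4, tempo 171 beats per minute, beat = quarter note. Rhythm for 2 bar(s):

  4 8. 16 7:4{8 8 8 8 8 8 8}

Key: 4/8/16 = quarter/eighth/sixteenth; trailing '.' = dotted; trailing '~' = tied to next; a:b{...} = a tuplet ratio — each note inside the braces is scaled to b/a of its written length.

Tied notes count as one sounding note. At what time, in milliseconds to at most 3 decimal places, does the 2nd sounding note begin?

note 2 onset = 1b = 350.877ms

1. 0.0ms @ 0 + 350.877ms (1)
2. 350.877ms @ 1 + 263.158ms (3/4)
3. 614.035ms @ 7/4 + 87.719ms (1/4)
4. 701.754ms @ 2 + 100.251ms (2/7)
5. 802.005ms @ 16/7 + 100.251ms (2/7)
6. 902.256ms @ 18/7 + 100.251ms (2/7)
7. 1002.506ms @ 20/7 + 100.251ms (2/7)
8. 1102.757ms @ 22/7 + 100.251ms (2/7)
9. 1203.008ms @ 24/7 + 100.251ms (2/7)
10. 1303.258ms @ 26/7 + 100.251ms (2/7)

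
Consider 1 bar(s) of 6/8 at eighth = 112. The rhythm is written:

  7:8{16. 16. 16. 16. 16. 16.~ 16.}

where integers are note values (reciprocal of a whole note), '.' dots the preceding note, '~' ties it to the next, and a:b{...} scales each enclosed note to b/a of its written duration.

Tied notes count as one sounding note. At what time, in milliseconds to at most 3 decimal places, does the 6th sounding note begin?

note 6 onset = 30/7b = 2295.918ms

1. 0.0ms @ 0 + 459.184ms (6/7)
2. 459.184ms @ 6/7 + 459.184ms (6/7)
3. 918.367ms @ 12/7 + 459.184ms (6/7)
4. 1377.551ms @ 18/7 + 459.184ms (6/7)
5. 1836.735ms @ 24/7 + 459.184ms (6/7)
6. 2295.918ms @ 30/7 + 918.367ms (12/7)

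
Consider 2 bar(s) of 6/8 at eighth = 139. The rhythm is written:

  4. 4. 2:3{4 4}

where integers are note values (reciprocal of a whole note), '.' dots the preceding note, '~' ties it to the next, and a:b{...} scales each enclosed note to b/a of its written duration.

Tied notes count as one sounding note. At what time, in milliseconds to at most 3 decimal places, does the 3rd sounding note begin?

note 3 onset = 6b = 2589.928ms

1. 0.0ms @ 0 + 1294.964ms (3)
2. 1294.964ms @ 3 + 1294.964ms (3)
3. 2589.928ms @ 6 + 1294.964ms (3)
4. 3884.892ms @ 9 + 1294.964ms (3)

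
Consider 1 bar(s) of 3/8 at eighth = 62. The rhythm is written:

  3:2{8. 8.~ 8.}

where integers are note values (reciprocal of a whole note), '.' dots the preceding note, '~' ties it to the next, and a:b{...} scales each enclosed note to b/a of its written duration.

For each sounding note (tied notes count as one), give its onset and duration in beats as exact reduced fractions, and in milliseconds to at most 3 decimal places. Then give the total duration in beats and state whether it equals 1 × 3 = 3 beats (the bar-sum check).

1) 0.0ms=0b +967.742ms=1b
2) 967.742ms=1b +1935.484ms=2b
Σ=3b of 3 (62bpm 3/8) — PASS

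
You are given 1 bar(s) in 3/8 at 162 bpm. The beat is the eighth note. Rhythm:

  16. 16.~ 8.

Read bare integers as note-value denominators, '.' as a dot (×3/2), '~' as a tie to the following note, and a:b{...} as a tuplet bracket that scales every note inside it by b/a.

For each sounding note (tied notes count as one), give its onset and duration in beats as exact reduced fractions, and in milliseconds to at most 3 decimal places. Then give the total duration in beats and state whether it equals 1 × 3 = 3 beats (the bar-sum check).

1) 0.0ms=0b +277.778ms=3/4b
2) 277.778ms=3/4b +833.333ms=9/4b
Σ=3b of 3 (162bpm 3/8) — PASS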